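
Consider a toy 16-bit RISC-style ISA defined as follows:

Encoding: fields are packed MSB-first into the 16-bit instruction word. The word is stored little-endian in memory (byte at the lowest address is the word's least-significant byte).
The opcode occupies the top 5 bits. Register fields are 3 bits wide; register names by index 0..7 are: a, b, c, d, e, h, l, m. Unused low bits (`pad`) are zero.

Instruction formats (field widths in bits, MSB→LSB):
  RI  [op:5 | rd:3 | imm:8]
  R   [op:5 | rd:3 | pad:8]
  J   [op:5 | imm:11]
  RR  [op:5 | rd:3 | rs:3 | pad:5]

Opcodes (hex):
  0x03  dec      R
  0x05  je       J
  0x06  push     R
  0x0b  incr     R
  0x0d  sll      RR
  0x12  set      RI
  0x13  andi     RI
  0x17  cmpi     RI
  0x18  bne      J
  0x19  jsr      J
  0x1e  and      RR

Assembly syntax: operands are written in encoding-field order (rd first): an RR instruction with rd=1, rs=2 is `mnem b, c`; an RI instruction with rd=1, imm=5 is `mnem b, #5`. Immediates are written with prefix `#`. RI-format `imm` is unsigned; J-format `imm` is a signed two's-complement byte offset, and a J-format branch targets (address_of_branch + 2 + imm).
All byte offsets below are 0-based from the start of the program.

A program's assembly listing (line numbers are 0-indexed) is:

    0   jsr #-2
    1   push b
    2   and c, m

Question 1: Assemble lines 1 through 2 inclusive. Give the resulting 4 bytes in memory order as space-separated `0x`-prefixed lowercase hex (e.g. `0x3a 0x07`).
0x00 0x31 0xe0 0xf2

line 1 (push): pack op=0x6:5|rd=1:3|pad=0:8 = 0x3100; little→ 00 31
line 2 (and): pack op=0x1e:5|rd=2:3|rs=7:3|pad=0:5 = 0xf2e0; little→ e0 f2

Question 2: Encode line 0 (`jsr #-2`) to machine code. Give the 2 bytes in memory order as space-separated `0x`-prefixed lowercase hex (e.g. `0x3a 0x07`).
0xfe 0xcf

0. jsr fields op=0x19:5|imm=-2:11 → word cffeh → fe cf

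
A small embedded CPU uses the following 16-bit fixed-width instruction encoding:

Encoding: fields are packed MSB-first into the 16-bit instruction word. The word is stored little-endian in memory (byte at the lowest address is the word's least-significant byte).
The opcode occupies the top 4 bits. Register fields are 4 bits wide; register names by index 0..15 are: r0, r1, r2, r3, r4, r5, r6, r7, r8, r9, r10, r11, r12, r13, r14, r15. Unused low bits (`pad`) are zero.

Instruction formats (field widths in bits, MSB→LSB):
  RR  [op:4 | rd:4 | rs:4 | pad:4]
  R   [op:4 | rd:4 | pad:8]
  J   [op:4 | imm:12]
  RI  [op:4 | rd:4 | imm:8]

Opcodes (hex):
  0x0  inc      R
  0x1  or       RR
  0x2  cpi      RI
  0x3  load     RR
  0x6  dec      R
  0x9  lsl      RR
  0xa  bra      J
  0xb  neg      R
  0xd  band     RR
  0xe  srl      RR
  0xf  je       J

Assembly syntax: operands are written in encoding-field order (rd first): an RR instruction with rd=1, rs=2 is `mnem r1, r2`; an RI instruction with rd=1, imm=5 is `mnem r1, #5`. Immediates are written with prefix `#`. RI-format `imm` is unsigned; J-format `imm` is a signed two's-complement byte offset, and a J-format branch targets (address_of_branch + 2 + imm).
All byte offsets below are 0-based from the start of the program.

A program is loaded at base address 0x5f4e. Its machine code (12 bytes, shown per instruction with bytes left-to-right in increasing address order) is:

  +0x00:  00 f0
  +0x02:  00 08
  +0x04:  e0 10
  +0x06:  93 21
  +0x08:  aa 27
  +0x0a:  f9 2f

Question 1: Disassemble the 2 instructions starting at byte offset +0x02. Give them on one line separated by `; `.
inc r8; or r0, r14

off 0x02: read 00 08 as little → 0x0800
  top 4b → 0x0 → inc [R]
  [11:8] rd=8 = r8
off 0x04: read e0 10 as little → 0x10e0
  top 4b → 0x1 → or [RR]
  [11:8] rd=0 = r0
  [7:4] rs=14 = r14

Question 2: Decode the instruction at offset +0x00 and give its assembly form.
je #0

off 0x00: read 00 f0 as little → 0xf000
  op=0xf000>>12=0xf ⇒ je (J)
  imm@[11:0]=0x0 ⇒ #0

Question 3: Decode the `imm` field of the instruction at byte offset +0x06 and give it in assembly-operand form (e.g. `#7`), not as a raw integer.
#147

off 0x06: read 93 21 as little → 0x2193
  op=0x2193>>12=0x2 ⇒ cpi (RI)
  [11:8] rd=1 = r1
  [7:0] imm=147 = #147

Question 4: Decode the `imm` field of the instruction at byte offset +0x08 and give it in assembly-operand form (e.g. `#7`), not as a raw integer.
+0x08: aa 27 ⇒ word 0x27aa (little)
  op=0x27aa>>12=0x2 ⇒ cpi (RI)
  [11:8] rd=7 = r7
  [7:0] imm=170 = #170

#170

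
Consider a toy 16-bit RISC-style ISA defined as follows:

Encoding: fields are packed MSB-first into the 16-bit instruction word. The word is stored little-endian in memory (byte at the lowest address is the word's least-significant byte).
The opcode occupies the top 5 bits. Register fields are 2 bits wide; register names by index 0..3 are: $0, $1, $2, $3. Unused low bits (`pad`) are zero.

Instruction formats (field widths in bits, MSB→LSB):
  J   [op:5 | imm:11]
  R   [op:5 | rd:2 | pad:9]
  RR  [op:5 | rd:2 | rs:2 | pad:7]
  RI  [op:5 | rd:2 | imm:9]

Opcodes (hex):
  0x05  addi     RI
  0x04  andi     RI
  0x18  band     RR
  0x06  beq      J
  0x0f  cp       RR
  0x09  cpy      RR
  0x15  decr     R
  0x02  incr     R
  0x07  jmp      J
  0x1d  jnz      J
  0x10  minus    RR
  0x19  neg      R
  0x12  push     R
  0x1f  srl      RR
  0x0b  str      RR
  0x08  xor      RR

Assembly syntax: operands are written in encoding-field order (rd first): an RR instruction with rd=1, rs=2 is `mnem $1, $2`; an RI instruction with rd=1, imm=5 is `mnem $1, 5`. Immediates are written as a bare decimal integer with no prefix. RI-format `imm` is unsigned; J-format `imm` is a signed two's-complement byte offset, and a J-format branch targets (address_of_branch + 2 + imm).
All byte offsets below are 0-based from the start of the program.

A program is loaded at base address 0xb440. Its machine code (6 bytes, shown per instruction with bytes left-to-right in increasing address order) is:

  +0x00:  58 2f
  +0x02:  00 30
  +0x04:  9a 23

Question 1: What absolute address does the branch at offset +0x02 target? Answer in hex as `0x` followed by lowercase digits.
0xb444

+0x02: 00 30 ⇒ word 0x3000 (little)
  top 5b → 0x6 → beq [J]
  [10:0] imm=0 = 0
  target = base 0xb440 + off 0x02 + 2 + imm 0 = 0xb444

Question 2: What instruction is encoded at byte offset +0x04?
andi $1, 410

@+04  little-endian(9a 23) = 0x239a
  top 5b → 0x4 → andi [RI]
  rd: (w>>9)&0x3=0x1 → $1
  imm: (w>>0)&0x1ff=0x19a → 410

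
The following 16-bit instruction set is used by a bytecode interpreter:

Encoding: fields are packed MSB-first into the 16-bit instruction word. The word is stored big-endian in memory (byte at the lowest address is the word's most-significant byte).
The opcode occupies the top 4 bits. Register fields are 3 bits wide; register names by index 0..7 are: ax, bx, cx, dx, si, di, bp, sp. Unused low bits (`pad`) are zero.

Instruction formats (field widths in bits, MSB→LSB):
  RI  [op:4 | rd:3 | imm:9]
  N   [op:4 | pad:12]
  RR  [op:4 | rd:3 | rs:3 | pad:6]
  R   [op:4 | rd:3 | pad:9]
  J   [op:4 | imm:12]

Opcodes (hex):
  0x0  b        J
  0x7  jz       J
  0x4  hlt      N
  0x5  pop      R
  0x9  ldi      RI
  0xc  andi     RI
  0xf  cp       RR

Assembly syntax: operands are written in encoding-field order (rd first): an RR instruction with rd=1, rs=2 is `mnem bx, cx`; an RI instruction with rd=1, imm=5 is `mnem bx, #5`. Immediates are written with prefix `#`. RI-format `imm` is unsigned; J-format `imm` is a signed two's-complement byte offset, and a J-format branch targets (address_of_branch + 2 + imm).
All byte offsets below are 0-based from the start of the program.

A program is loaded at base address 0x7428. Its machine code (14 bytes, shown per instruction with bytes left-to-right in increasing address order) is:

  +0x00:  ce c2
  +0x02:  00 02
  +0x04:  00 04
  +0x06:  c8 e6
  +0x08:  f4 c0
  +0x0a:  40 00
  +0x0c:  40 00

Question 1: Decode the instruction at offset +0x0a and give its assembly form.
@+0a  big-endian(40 00) = 0x4000
  op=0x4000>>12=0x4 ⇒ hlt (N)

hlt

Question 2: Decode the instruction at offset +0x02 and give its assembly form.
b #2

@+02  big-endian(00 02) = 0x0002
  op=0x0002>>12=0x0 ⇒ b (J)
  imm: (w>>0)&0xfff=0x2 → #2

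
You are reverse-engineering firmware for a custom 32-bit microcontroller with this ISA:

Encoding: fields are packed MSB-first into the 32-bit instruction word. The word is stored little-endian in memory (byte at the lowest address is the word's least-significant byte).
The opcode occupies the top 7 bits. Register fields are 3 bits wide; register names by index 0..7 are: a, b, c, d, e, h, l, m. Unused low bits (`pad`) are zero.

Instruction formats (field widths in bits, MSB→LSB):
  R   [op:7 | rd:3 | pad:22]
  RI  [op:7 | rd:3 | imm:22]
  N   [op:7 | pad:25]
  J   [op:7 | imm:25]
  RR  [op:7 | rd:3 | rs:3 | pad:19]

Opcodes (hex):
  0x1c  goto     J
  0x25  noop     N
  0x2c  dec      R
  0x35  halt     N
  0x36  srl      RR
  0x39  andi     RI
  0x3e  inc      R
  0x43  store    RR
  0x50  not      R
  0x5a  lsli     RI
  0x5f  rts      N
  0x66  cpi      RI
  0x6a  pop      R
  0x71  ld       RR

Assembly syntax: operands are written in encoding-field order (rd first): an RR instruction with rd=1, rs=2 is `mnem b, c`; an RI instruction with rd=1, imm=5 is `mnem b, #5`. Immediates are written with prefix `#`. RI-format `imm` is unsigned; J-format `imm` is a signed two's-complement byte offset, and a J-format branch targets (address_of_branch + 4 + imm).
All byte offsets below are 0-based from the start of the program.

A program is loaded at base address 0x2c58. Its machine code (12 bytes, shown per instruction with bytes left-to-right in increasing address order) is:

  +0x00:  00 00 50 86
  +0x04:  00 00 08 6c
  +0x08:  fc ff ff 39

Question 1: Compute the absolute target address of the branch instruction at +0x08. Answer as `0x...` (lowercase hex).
0x2c60

[08] fc ff ff 39 → 0x39fffffc
  top 7b → 0x1c → goto [J]
  [24:0] imm=33554428 (s25→-4) = #-4
  target = base 0x2c58 + off 0x08 + 4 + imm -4 = 0x2c60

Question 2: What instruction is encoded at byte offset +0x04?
srl a, b

off 0x04: read 00 00 08 6c as little → 0x6c080000
  op=0x6c080000>>25=0x36 ⇒ srl (RR)
  rd@[24:22]=0x0 ⇒ a
  rs@[21:19]=0x1 ⇒ b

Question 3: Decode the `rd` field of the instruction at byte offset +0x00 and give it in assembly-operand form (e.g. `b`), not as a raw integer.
b

@+00  little-endian(00 00 50 86) = 0x86500000
  op=0x86500000>>25=0x43 ⇒ store (RR)
  rd@[24:22]=0x1 ⇒ b
  rs@[21:19]=0x2 ⇒ c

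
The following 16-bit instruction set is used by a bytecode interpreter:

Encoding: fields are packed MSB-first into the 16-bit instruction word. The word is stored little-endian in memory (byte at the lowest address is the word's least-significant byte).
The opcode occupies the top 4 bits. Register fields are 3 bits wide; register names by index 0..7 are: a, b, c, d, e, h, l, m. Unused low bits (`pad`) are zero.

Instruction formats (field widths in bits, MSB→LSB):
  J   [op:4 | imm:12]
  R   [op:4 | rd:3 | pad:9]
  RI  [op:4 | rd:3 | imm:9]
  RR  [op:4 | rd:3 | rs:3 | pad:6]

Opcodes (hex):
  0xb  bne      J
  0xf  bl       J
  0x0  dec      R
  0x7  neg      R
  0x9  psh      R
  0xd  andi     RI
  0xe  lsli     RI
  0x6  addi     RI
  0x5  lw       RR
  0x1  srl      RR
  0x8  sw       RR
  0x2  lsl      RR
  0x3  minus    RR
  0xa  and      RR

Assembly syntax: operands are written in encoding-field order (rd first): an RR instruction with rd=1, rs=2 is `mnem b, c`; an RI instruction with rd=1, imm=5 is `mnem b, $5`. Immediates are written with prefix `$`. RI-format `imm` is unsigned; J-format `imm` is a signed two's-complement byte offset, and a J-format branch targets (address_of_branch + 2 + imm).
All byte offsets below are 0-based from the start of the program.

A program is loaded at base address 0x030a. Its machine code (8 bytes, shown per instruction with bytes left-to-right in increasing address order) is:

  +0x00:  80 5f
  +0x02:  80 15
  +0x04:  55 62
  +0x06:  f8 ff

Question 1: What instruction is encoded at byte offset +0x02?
@+02  little-endian(80 15) = 0x1580
  op=0x1580>>12=0x1 ⇒ srl (RR)
  rd@[11:9]=0x2 ⇒ c
  rs@[8:6]=0x6 ⇒ l

srl c, l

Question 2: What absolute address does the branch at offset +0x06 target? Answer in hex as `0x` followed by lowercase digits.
@+06  little-endian(f8 ff) = 0xfff8
  opcode bits[15:12]=0xf: bl/J
  [11:0] imm=4088 (s12→-8) = $-8
  target = base 0x030a + off 0x06 + 2 + imm -8 = 0x030a

0x030a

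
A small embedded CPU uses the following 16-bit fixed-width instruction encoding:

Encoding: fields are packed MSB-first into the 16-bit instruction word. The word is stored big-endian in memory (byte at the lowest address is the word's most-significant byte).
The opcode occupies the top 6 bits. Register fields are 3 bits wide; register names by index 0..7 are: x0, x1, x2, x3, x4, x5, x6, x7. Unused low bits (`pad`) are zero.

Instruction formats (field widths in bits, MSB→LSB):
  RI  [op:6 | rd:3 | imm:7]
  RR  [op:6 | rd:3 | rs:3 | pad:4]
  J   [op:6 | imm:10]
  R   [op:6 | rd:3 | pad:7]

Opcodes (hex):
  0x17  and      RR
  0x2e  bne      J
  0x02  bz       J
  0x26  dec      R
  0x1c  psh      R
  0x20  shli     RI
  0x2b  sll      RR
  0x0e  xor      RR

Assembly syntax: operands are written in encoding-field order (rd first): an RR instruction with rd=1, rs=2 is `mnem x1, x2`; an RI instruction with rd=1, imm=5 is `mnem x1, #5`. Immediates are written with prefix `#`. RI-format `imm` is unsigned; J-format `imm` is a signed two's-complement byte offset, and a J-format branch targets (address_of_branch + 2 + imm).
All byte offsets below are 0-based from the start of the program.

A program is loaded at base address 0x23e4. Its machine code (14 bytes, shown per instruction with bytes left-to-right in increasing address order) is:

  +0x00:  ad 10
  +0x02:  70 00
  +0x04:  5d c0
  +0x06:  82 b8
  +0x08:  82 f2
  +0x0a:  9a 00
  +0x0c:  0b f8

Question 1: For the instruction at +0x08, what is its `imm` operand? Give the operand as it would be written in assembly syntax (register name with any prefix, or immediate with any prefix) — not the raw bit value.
#114

+0x08: 82 f2 ⇒ word 0x82f2 (big)
  op=0x82f2>>10=0x20 ⇒ shli (RI)
  rd: (w>>7)&0x7=0x5 → x5
  imm: (w>>0)&0x7f=0x72 → #114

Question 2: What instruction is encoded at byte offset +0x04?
and x3, x4

@+04  big-endian(5d c0) = 0x5dc0
  op=0x5dc0>>10=0x17 ⇒ and (RR)
  [9:7] rd=3 = x3
  [6:4] rs=4 = x4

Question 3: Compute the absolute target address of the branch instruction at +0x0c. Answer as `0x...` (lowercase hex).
off 0x0c: read 0b f8 as big → 0x0bf8
  opcode bits[15:10]=0x2: bz/J
  [9:0] imm=1016 (s10→-8) = #-8
  target = base 0x23e4 + off 0x0c + 2 + imm -8 = 0x23ea

0x23ea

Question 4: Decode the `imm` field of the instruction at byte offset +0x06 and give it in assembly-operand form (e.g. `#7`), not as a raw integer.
@+06  big-endian(82 b8) = 0x82b8
  opcode bits[15:10]=0x20: shli/RI
  rd@[9:7]=0x5 ⇒ x5
  imm@[6:0]=0x38 ⇒ #56

#56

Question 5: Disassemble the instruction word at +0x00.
@+00  big-endian(ad 10) = 0xad10
  opcode bits[15:10]=0x2b: sll/RR
  [9:7] rd=2 = x2
  [6:4] rs=1 = x1

sll x2, x1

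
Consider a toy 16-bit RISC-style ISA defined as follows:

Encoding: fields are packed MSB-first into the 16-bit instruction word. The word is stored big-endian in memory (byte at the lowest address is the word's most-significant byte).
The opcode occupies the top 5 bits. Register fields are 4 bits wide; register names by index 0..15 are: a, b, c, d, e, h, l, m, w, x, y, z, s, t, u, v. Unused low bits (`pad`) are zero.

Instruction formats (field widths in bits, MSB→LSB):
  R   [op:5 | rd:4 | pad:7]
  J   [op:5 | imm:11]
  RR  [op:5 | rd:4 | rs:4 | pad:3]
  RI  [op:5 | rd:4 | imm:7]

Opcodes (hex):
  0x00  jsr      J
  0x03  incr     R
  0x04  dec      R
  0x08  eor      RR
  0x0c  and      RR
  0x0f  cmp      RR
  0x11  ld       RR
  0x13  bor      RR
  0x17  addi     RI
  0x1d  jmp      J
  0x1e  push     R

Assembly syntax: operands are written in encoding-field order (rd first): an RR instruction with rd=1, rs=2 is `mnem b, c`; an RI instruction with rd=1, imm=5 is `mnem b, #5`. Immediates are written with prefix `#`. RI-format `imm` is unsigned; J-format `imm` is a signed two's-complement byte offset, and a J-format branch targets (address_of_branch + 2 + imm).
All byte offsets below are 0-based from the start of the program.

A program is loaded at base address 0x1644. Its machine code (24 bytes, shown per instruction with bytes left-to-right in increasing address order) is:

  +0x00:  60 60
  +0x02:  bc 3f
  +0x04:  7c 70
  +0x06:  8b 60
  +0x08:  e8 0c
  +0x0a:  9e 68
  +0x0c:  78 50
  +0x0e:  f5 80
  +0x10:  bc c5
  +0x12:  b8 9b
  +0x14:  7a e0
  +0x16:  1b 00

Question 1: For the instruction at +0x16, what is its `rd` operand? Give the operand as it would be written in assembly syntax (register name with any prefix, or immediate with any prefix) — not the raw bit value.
l

@+16  big-endian(1b 00) = 0x1b00
  top 5b → 0x3 → incr [R]
  rd: (w>>7)&0xf=0x6 → l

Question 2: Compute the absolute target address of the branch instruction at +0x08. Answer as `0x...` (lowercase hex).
@+08  big-endian(e8 0c) = 0xe80c
  opcode bits[15:11]=0x1d: jmp/J
  [10:0] imm=12 = #12
  target = base 0x1644 + off 0x08 + 2 + imm 12 = 0x165a

0x165a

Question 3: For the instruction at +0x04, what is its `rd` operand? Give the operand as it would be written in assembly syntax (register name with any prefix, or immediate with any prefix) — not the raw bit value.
[04] 7c 70 → 0x7c70
  top 5b → 0xf → cmp [RR]
  rd@[10:7]=0x8 ⇒ w
  rs@[6:3]=0xe ⇒ u

w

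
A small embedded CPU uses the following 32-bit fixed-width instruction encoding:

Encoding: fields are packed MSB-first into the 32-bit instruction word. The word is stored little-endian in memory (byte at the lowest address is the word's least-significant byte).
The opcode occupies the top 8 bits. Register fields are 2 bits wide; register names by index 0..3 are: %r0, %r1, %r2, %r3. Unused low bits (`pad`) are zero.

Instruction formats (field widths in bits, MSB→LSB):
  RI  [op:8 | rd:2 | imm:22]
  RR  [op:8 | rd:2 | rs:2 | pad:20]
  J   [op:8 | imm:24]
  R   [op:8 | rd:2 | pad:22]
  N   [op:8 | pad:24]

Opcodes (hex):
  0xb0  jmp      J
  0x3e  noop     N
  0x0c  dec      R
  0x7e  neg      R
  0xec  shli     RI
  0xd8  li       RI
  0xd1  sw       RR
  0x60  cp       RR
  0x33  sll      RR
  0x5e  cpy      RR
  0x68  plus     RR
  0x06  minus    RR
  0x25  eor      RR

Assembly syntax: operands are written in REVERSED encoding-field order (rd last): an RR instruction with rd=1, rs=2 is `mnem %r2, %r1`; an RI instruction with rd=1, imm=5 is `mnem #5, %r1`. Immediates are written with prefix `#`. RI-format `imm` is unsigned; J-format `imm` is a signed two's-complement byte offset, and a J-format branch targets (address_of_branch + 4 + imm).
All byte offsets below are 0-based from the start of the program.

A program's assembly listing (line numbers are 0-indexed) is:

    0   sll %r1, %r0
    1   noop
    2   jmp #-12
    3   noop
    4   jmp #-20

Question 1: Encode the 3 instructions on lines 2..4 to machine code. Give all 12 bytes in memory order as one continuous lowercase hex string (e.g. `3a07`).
f4ffffb00000003eecffffb0

line 2 (jmp): pack op=0xb0:8|imm=-12:24 = 0xb0fffff4; little→ f4 ff ff b0
line 3 (noop): pack op=0x3e:8|pad=0:24 = 0x3e000000; little→ 00 00 00 3e
line 4 (jmp): pack op=0xb0:8|imm=-20:24 = 0xb0ffffec; little→ ec ff ff b0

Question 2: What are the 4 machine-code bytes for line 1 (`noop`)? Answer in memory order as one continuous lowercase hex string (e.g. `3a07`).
line 1 (noop): pack op=0x3e:8|pad=0:24 = 0x3e000000; little→ 00 00 00 3e

0000003e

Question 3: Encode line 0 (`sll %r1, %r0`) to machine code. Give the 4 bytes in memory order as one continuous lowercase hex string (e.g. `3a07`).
0. sll fields op=0x33:8|rd=0:2|rs=1:2|pad=0:20 → word 33100000h → 00 00 10 33

00001033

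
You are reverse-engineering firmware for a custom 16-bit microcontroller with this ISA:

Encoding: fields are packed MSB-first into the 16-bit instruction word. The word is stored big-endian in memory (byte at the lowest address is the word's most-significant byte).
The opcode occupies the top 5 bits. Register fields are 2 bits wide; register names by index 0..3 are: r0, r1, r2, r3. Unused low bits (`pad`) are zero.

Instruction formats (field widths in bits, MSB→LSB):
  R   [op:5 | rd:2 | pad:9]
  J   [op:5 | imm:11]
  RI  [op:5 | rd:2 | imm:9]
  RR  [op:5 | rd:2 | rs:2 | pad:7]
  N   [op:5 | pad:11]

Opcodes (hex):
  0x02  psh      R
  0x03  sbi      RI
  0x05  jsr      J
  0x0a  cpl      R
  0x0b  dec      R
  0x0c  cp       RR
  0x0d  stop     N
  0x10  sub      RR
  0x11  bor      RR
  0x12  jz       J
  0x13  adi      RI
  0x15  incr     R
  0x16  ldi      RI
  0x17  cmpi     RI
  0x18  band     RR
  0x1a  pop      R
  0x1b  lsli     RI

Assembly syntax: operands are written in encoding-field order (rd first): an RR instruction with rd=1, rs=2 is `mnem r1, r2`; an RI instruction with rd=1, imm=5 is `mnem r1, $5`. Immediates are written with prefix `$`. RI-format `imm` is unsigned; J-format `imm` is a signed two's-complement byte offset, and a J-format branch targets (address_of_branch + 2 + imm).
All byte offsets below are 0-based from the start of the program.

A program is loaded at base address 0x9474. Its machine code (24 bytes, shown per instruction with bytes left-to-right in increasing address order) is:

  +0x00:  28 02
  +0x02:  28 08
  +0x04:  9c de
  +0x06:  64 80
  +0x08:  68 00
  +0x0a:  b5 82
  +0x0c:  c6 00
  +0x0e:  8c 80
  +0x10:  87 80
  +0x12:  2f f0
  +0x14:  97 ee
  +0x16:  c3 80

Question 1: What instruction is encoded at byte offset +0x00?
jsr $2

[00] 28 02 → 0x2802
  top 5b → 0x5 → jsr [J]
  imm: (w>>0)&0x7ff=0x2 → $2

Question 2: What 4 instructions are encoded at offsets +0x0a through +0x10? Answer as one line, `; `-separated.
[0a] b5 82 → 0xb582
  op=0xb582>>11=0x16 ⇒ ldi (RI)
  [10:9] rd=2 = r2
  [8:0] imm=386 = $386
[0c] c6 00 → 0xc600
  op=0xc600>>11=0x18 ⇒ band (RR)
  [10:9] rd=3 = r3
  [8:7] rs=0 = r0
[0e] 8c 80 → 0x8c80
  op=0x8c80>>11=0x11 ⇒ bor (RR)
  [10:9] rd=2 = r2
  [8:7] rs=1 = r1
[10] 87 80 → 0x8780
  op=0x8780>>11=0x10 ⇒ sub (RR)
  [10:9] rd=3 = r3
  [8:7] rs=3 = r3

ldi r2, $386; band r3, r0; bor r2, r1; sub r3, r3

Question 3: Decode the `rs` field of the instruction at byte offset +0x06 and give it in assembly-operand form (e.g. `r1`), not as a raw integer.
r1

off 0x06: read 64 80 as big → 0x6480
  op=0x6480>>11=0xc ⇒ cp (RR)
  rd: (w>>9)&0x3=0x2 → r2
  rs: (w>>7)&0x3=0x1 → r1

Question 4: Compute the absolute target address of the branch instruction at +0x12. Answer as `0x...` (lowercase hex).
@+12  big-endian(2f f0) = 0x2ff0
  top 5b → 0x5 → jsr [J]
  imm@[10:0]=0x7f0 (s11→-16) ⇒ $-16
  target = base 0x9474 + off 0x12 + 2 + imm -16 = 0x9478

0x9478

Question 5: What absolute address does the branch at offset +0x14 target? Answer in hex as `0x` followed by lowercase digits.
@+14  big-endian(97 ee) = 0x97ee
  opcode bits[15:11]=0x12: jz/J
  [10:0] imm=2030 (s11→-18) = $-18
  target = base 0x9474 + off 0x14 + 2 + imm -18 = 0x9478

0x9478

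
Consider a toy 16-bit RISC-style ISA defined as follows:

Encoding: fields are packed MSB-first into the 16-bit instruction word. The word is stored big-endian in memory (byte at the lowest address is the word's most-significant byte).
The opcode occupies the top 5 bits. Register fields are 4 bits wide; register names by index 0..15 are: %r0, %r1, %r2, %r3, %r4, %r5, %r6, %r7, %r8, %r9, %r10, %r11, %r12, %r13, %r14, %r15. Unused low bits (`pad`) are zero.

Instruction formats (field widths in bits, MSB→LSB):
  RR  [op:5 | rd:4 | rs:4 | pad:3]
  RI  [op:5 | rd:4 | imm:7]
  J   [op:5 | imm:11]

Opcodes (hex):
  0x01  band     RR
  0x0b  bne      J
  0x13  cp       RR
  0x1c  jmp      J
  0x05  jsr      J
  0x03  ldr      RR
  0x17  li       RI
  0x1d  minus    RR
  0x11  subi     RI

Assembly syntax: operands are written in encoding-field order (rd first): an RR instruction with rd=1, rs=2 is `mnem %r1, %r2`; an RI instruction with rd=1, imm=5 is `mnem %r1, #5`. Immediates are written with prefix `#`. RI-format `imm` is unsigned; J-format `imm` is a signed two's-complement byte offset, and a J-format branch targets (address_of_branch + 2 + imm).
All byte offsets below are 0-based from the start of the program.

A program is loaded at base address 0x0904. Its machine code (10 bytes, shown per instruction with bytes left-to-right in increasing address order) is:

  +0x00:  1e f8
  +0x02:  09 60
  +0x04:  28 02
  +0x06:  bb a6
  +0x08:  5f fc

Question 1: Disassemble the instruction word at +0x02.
band %r2, %r12

[02] 09 60 → 0x0960
  opcode bits[15:11]=0x1: band/RR
  [10:7] rd=2 = %r2
  [6:3] rs=12 = %r12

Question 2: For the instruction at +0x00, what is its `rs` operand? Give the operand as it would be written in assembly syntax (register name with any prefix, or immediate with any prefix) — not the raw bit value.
%r15

@+00  big-endian(1e f8) = 0x1ef8
  top 5b → 0x3 → ldr [RR]
  [10:7] rd=13 = %r13
  [6:3] rs=15 = %r15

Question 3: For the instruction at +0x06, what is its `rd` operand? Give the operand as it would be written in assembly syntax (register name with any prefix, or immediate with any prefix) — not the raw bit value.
[06] bb a6 → 0xbba6
  opcode bits[15:11]=0x17: li/RI
  [10:7] rd=7 = %r7
  [6:0] imm=38 = #38

%r7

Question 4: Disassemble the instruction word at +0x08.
bne #-4

+0x08: 5f fc ⇒ word 0x5ffc (big)
  top 5b → 0xb → bne [J]
  imm: (w>>0)&0x7ff=0x7fc (s11→-4) → #-4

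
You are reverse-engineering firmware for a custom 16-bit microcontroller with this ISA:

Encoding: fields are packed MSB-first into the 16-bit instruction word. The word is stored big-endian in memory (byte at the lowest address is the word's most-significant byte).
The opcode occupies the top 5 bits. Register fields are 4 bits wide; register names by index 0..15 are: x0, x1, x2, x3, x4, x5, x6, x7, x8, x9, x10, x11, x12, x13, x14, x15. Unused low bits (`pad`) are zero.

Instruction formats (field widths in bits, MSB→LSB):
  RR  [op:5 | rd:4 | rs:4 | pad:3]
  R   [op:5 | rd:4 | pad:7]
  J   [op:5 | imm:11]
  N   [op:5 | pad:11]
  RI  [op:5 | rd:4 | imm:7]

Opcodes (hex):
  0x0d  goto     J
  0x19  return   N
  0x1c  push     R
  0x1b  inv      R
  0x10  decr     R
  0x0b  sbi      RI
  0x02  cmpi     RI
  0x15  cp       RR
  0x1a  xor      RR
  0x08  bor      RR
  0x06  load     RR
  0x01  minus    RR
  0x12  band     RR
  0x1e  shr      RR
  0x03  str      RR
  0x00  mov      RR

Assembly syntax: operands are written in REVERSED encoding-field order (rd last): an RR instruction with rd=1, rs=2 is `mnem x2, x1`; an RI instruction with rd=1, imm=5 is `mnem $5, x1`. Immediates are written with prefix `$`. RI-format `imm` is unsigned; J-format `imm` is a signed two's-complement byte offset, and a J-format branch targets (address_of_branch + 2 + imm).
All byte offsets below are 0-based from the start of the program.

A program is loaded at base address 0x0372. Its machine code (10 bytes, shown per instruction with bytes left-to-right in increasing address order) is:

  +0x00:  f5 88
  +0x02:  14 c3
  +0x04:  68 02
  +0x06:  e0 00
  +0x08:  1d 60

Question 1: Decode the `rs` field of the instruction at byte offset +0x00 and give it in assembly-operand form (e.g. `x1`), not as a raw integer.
@+00  big-endian(f5 88) = 0xf588
  top 5b → 0x1e → shr [RR]
  rd@[10:7]=0xb ⇒ x11
  rs@[6:3]=0x1 ⇒ x1

x1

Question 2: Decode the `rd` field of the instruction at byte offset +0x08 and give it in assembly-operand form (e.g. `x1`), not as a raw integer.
x10

+0x08: 1d 60 ⇒ word 0x1d60 (big)
  op=0x1d60>>11=0x3 ⇒ str (RR)
  rd@[10:7]=0xa ⇒ x10
  rs@[6:3]=0xc ⇒ x12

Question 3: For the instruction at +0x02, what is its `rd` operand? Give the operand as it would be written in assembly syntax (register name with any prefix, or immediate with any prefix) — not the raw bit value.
+0x02: 14 c3 ⇒ word 0x14c3 (big)
  op=0x14c3>>11=0x2 ⇒ cmpi (RI)
  [10:7] rd=9 = x9
  [6:0] imm=67 = $67

x9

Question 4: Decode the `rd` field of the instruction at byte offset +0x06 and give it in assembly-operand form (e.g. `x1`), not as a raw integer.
x0

off 0x06: read e0 00 as big → 0xe000
  opcode bits[15:11]=0x1c: push/R
  rd: (w>>7)&0xf=0x0 → x0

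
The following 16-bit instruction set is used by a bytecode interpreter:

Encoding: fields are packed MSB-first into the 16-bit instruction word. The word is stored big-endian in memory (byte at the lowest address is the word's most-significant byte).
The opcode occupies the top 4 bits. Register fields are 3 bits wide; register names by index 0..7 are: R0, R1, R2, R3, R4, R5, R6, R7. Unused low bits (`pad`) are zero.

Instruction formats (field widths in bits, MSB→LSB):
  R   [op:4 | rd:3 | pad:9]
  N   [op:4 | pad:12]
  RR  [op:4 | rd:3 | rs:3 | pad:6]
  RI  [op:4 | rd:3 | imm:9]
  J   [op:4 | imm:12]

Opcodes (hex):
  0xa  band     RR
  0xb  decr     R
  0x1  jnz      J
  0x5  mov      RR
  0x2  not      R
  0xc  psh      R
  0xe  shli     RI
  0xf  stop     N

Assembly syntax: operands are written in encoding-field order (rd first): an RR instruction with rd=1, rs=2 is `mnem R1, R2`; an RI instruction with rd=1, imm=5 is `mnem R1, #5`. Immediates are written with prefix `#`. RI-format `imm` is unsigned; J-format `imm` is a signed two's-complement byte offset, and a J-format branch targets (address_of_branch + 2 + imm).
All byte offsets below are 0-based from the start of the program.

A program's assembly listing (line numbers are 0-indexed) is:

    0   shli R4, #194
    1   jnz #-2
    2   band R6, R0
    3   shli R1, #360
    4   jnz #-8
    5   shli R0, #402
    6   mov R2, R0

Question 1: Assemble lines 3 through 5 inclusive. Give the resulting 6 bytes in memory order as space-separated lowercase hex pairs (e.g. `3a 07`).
e3 68 1f f8 e1 92

3. shli fields op=0xe:4|rd=1:3|imm=360:9 → word e368h → e3 68
4. jnz fields op=0x1:4|imm=-8:12 → word 1ff8h → 1f f8
5. shli fields op=0xe:4|rd=0:3|imm=402:9 → word e192h → e1 92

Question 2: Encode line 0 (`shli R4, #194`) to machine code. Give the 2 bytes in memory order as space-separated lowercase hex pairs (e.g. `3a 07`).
L0: shli op=0xe:4|rd=4:3|imm=194:9 ⇒ 0xe8c2 ⇒ big e8 c2

e8 c2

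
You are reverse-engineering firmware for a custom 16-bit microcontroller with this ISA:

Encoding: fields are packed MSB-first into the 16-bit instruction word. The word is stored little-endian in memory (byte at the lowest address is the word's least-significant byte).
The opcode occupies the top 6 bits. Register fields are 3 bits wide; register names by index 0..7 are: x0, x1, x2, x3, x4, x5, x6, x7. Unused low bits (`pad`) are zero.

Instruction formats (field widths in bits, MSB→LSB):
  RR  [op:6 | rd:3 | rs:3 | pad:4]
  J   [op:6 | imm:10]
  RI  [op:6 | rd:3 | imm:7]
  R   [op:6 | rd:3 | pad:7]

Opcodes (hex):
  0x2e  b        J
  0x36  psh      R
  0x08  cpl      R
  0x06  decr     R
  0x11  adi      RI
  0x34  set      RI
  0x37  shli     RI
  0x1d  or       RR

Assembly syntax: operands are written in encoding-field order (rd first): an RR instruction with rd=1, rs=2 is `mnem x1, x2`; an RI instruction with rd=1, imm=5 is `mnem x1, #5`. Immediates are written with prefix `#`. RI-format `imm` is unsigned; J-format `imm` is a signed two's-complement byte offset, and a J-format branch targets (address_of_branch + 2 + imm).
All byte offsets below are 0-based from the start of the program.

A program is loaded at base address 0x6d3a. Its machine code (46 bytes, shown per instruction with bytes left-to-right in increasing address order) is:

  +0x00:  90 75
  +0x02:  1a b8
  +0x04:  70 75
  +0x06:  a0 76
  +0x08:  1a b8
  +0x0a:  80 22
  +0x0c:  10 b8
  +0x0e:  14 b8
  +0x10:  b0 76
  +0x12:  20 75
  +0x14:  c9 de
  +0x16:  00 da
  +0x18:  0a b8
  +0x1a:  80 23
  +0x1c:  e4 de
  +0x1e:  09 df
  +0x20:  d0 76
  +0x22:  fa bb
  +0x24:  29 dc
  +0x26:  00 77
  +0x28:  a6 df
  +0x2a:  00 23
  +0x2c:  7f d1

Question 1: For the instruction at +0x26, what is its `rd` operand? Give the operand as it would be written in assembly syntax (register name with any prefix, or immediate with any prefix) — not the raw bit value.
x6

@+26  little-endian(00 77) = 0x7700
  op=0x7700>>10=0x1d ⇒ or (RR)
  rd: (w>>7)&0x7=0x6 → x6
  rs: (w>>4)&0x7=0x0 → x0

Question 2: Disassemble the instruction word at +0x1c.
shli x5, #100

@+1c  little-endian(e4 de) = 0xdee4
  opcode bits[15:10]=0x37: shli/RI
  rd@[9:7]=0x5 ⇒ x5
  imm@[6:0]=0x64 ⇒ #100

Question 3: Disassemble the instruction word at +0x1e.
off 0x1e: read 09 df as little → 0xdf09
  opcode bits[15:10]=0x37: shli/RI
  rd@[9:7]=0x6 ⇒ x6
  imm@[6:0]=0x9 ⇒ #9

shli x6, #9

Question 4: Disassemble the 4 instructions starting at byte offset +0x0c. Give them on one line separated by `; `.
off 0x0c: read 10 b8 as little → 0xb810
  top 6b → 0x2e → b [J]
  imm: (w>>0)&0x3ff=0x10 → #16
off 0x0e: read 14 b8 as little → 0xb814
  top 6b → 0x2e → b [J]
  imm: (w>>0)&0x3ff=0x14 → #20
off 0x10: read b0 76 as little → 0x76b0
  top 6b → 0x1d → or [RR]
  rd: (w>>7)&0x7=0x5 → x5
  rs: (w>>4)&0x7=0x3 → x3
off 0x12: read 20 75 as little → 0x7520
  top 6b → 0x1d → or [RR]
  rd: (w>>7)&0x7=0x2 → x2
  rs: (w>>4)&0x7=0x2 → x2

b #16; b #20; or x5, x3; or x2, x2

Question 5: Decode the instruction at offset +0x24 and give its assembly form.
shli x0, #41

@+24  little-endian(29 dc) = 0xdc29
  op=0xdc29>>10=0x37 ⇒ shli (RI)
  rd@[9:7]=0x0 ⇒ x0
  imm@[6:0]=0x29 ⇒ #41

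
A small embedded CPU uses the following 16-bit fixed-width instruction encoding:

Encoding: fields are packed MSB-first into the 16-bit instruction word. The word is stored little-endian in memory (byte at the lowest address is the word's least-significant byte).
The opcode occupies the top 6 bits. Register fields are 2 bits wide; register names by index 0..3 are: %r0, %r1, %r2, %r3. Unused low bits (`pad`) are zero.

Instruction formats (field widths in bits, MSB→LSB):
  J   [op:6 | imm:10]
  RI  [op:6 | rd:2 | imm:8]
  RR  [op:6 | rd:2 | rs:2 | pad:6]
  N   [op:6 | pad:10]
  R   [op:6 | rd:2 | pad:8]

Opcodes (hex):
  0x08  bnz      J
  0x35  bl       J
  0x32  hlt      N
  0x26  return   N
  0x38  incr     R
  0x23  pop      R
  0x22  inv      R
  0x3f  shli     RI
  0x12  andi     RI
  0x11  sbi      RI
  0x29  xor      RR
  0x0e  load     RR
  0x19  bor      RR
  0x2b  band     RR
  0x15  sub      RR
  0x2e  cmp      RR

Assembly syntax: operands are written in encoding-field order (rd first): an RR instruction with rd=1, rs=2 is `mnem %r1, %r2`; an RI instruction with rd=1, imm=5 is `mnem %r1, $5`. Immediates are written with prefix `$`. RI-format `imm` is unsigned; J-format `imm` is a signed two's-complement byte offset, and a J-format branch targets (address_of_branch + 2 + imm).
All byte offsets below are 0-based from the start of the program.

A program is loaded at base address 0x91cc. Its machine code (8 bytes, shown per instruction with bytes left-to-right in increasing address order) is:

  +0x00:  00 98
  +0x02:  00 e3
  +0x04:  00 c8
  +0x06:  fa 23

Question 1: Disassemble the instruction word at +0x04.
off 0x04: read 00 c8 as little → 0xc800
  op=0xc800>>10=0x32 ⇒ hlt (N)

hlt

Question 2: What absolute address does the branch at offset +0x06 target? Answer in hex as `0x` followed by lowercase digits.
[06] fa 23 → 0x23fa
  opcode bits[15:10]=0x8: bnz/J
  imm@[9:0]=0x3fa (s10→-6) ⇒ $-6
  target = base 0x91cc + off 0x06 + 2 + imm -6 = 0x91ce

0x91ce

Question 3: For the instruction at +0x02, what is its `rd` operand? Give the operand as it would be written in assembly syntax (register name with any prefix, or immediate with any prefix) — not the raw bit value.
%r3

[02] 00 e3 → 0xe300
  op=0xe300>>10=0x38 ⇒ incr (R)
  rd: (w>>8)&0x3=0x3 → %r3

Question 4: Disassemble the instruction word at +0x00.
@+00  little-endian(00 98) = 0x9800
  top 6b → 0x26 → return [N]

return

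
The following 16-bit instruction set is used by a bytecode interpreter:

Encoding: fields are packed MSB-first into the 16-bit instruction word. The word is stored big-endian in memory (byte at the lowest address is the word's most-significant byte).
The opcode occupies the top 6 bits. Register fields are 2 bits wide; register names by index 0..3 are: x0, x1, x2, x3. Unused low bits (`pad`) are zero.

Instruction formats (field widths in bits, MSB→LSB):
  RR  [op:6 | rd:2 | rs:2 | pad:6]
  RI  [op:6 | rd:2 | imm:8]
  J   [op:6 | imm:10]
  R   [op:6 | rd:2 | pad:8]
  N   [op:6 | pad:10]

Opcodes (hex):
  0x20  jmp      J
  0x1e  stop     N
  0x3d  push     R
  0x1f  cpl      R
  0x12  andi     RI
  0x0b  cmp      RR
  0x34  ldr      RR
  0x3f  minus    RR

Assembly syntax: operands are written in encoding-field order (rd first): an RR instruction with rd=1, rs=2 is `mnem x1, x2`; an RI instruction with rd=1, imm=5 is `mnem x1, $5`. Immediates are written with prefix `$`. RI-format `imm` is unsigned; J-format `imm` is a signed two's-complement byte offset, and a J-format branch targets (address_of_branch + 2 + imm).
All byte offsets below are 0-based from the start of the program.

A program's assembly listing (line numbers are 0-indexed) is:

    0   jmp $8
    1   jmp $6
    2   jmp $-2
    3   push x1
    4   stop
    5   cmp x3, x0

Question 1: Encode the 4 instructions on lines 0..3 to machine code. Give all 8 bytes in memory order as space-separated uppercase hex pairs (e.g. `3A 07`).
0. jmp fields op=0x20:6|imm=8:10 → word 8008h → 80 08
1. jmp fields op=0x20:6|imm=6:10 → word 8006h → 80 06
2. jmp fields op=0x20:6|imm=-2:10 → word 83feh → 83 fe
3. push fields op=0x3d:6|rd=1:2|pad=0:8 → word f500h → f5 00

80 08 80 06 83 FE F5 00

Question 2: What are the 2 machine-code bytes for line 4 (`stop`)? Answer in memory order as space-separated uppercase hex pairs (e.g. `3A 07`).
line 4 (stop): pack op=0x1e:6|pad=0:10 = 0x7800; big→ 78 00

78 00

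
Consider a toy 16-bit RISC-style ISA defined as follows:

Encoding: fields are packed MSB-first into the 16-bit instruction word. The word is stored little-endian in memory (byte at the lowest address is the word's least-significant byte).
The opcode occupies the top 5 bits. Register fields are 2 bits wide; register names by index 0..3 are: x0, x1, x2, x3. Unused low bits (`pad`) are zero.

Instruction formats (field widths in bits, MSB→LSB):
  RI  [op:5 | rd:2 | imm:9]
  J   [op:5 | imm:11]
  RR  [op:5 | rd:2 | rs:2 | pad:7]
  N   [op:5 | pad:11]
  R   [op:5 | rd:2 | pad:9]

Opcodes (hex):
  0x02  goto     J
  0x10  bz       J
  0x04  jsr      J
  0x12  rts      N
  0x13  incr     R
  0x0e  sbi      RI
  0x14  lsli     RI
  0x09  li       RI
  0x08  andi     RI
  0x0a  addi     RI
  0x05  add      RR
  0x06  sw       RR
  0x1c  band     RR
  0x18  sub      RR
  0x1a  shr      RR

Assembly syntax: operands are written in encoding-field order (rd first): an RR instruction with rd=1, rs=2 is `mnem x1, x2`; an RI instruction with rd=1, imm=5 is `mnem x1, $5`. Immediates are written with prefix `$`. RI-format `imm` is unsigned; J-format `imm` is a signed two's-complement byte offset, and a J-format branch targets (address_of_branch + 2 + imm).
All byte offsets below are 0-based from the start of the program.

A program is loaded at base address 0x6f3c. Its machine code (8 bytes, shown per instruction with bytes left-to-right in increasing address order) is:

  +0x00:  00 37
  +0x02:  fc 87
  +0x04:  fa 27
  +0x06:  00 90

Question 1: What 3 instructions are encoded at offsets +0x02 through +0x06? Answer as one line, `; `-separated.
bz $-4; jsr $-6; rts

off 0x02: read fc 87 as little → 0x87fc
  op=0x87fc>>11=0x10 ⇒ bz (J)
  imm@[10:0]=0x7fc (s11→-4) ⇒ $-4
off 0x04: read fa 27 as little → 0x27fa
  op=0x27fa>>11=0x4 ⇒ jsr (J)
  imm@[10:0]=0x7fa (s11→-6) ⇒ $-6
off 0x06: read 00 90 as little → 0x9000
  op=0x9000>>11=0x12 ⇒ rts (N)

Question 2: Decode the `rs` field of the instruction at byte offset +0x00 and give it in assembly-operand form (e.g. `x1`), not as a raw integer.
x2

@+00  little-endian(00 37) = 0x3700
  top 5b → 0x6 → sw [RR]
  [10:9] rd=3 = x3
  [8:7] rs=2 = x2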